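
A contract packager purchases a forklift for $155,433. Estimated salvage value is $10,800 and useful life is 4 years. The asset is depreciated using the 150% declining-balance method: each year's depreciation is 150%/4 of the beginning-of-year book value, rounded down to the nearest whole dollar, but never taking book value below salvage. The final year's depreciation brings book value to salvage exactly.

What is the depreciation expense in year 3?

Depreciable base = $155,433 − $10,800 = $144,633.
Year 1: ⌊$155,433 × 150%/4⌋ = $58,287. Book value $97,146.
Year 2: ⌊$97,146 × 150%/4⌋ = $36,429. Book value $60,717.
Year 3: ⌊$60,717 × 150%/4⌋ = $22,768. Book value $37,949.

$22,768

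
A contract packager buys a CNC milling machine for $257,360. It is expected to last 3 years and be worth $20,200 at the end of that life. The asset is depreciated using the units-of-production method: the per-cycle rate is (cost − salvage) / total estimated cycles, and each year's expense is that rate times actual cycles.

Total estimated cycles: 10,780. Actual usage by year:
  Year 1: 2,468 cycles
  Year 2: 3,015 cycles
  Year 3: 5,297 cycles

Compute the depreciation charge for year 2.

Depreciable base = $257,360 − $20,200 = $237,160.
Rate = $237,160 / 10,780 cycles = $22 per cycle.
Year 1: 2,468 × $22 = $54,296. Book value $203,064.
Year 2: 3,015 × $22 = $66,330. Book value $136,734.

$66,330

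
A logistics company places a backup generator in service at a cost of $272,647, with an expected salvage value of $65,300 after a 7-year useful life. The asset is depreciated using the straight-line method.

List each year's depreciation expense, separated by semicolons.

$29,621; $29,621; $29,621; $29,621; $29,621; $29,621; $29,621

Depreciable base = $272,647 − $65,300 = $207,347.
Annual expense = $207,347 / 7 = $29,621.
End of year 1: book value $243,026.
End of year 2: book value $213,405.
End of year 3: book value $183,784.
End of year 4: book value $154,163.
End of year 5: book value $124,542.
End of year 6: book value $94,921.
End of year 7: book value $65,300.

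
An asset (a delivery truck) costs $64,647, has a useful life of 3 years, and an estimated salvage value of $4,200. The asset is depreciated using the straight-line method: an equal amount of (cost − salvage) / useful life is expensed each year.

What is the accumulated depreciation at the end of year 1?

Depreciable base = $64,647 − $4,200 = $60,447.
Annual expense = $60,447 / 3 = $20,149.
End of year 1: book value $44,498.
Accumulated through year 1 = $64,647 − $44,498 = $20,149.

$20,149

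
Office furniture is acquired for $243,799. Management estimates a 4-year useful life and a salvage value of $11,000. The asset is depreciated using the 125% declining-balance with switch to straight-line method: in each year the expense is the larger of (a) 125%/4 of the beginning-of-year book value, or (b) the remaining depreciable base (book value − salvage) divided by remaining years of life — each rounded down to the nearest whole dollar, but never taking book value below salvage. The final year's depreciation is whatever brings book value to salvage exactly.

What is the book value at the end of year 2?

$115,234

Depreciable base = $243,799 − $11,000 = $232,799.
Year 1: DB = ⌊$243,799 × 125%/4⌋ = $76,187; SL = ⌊$232,799/4⌋ = $58,199 → take DB $76,187. Book value $167,612.
Year 2: DB = ⌊$167,612 × 125%/4⌋ = $52,378; SL = ⌊$156,612/3⌋ = $52,204 → take DB $52,378. Book value $115,234.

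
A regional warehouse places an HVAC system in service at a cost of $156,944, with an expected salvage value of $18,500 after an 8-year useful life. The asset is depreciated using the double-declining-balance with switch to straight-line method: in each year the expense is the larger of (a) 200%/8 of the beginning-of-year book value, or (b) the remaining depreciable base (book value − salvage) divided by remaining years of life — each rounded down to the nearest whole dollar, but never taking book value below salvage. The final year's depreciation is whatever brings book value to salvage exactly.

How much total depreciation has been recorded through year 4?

$107,285

Depreciable base = $156,944 − $18,500 = $138,444.
Year 1: DB = ⌊$156,944 × 200%/8⌋ = $39,236; SL = ⌊$138,444/8⌋ = $17,305 → take DB $39,236. Book value $117,708.
Year 2: DB = ⌊$117,708 × 200%/8⌋ = $29,427; SL = ⌊$99,208/7⌋ = $14,172 → take DB $29,427. Book value $88,281.
Year 3: DB = ⌊$88,281 × 200%/8⌋ = $22,070; SL = ⌊$69,781/6⌋ = $11,630 → take DB $22,070. Book value $66,211.
Year 4: DB = ⌊$66,211 × 200%/8⌋ = $16,552; SL = ⌊$47,711/5⌋ = $9,542 → take DB $16,552. Book value $49,659.
Accumulated through year 4 = $156,944 − $49,659 = $107,285.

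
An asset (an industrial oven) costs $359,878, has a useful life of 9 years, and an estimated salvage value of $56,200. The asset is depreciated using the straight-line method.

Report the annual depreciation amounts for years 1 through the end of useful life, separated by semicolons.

Depreciable base = $359,878 − $56,200 = $303,678.
Annual expense = $303,678 / 9 = $33,742.
End of year 1: book value $326,136.
End of year 2: book value $292,394.
End of year 3: book value $258,652.
End of year 4: book value $224,910.
End of year 5: book value $191,168.
End of year 6: book value $157,426.
End of year 7: book value $123,684.
End of year 8: book value $89,942.
End of year 9: book value $56,200.

$33,742; $33,742; $33,742; $33,742; $33,742; $33,742; $33,742; $33,742; $33,742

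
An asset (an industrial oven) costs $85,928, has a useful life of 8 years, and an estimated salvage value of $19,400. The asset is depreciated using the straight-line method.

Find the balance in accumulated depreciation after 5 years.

$41,580

Depreciable base = $85,928 − $19,400 = $66,528.
Annual expense = $66,528 / 8 = $8,316.
End of year 1: book value $77,612.
End of year 2: book value $69,296.
End of year 3: book value $60,980.
End of year 4: book value $52,664.
End of year 5: book value $44,348.
Accumulated through year 5 = $85,928 − $44,348 = $41,580.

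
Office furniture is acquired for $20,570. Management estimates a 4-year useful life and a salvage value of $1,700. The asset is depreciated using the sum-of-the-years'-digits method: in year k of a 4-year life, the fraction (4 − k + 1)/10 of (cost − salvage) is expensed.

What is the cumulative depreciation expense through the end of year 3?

$16,983

Depreciable base = $20,570 − $1,700 = $18,870.
Sum of the years' digits = 4+3+2+1 = 10.
Year 1: $18,870 × 4/10 = $7,548. Book value $13,022.
Year 2: $18,870 × 3/10 = $5,661. Book value $7,361.
Year 3: $18,870 × 2/10 = $3,774. Book value $3,587.
Accumulated through year 3 = $20,570 − $3,587 = $16,983.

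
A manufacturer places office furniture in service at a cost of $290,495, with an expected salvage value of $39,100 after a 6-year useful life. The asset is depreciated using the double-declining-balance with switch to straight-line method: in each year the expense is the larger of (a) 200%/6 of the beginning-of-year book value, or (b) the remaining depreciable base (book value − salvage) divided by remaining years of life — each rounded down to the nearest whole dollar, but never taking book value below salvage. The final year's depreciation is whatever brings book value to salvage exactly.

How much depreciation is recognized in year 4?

Depreciable base = $290,495 − $39,100 = $251,395.
Year 1: DB = ⌊$290,495 × 200%/6⌋ = $96,831; SL = ⌊$251,395/6⌋ = $41,899 → take DB $96,831. Book value $193,664.
Year 2: DB = ⌊$193,664 × 200%/6⌋ = $64,554; SL = ⌊$154,564/5⌋ = $30,912 → take DB $64,554. Book value $129,110.
Year 3: DB = ⌊$129,110 × 200%/6⌋ = $43,036; SL = ⌊$90,010/4⌋ = $22,502 → take DB $43,036. Book value $86,074.
Year 4: DB = ⌊$86,074 × 200%/6⌋ = $28,691; SL = ⌊$46,974/3⌋ = $15,658 → take DB $28,691. Book value $57,383.

$28,691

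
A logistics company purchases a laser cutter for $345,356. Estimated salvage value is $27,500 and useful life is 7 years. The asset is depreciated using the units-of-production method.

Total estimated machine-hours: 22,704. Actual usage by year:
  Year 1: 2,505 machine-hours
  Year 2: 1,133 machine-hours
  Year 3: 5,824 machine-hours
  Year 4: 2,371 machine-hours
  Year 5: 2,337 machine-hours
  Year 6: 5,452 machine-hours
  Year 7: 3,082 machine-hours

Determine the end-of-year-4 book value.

Depreciable base = $345,356 − $27,500 = $317,856.
Rate = $317,856 / 22,704 machine-hours = $14 per machine-hour.
Year 1: 2,505 × $14 = $35,070. Book value $310,286.
Year 2: 1,133 × $14 = $15,862. Book value $294,424.
Year 3: 5,824 × $14 = $81,536. Book value $212,888.
Year 4: 2,371 × $14 = $33,194. Book value $179,694.

$179,694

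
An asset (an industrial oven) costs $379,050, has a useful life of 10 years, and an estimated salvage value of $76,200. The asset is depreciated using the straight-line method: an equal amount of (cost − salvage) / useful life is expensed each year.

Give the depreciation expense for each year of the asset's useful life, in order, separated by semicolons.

$30,285; $30,285; $30,285; $30,285; $30,285; $30,285; $30,285; $30,285; $30,285; $30,285

Depreciable base = $379,050 − $76,200 = $302,850.
Annual expense = $302,850 / 10 = $30,285.
End of year 1: book value $348,765.
End of year 2: book value $318,480.
End of year 3: book value $288,195.
End of year 4: book value $257,910.
End of year 5: book value $227,625.
End of year 6: book value $197,340.
End of year 7: book value $167,055.
End of year 8: book value $136,770.
End of year 9: book value $106,485.
End of year 10: book value $76,200.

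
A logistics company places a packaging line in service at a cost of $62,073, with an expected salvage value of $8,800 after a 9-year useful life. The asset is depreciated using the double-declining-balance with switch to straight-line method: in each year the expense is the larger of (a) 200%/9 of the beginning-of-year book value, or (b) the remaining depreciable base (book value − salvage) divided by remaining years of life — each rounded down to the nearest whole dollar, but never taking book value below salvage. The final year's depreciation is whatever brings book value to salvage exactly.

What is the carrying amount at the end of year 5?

Depreciable base = $62,073 − $8,800 = $53,273.
Year 1: DB = ⌊$62,073 × 200%/9⌋ = $13,794; SL = ⌊$53,273/9⌋ = $5,919 → take DB $13,794. Book value $48,279.
Year 2: DB = ⌊$48,279 × 200%/9⌋ = $10,728; SL = ⌊$39,479/8⌋ = $4,934 → take DB $10,728. Book value $37,551.
Year 3: DB = ⌊$37,551 × 200%/9⌋ = $8,344; SL = ⌊$28,751/7⌋ = $4,107 → take DB $8,344. Book value $29,207.
Year 4: DB = ⌊$29,207 × 200%/9⌋ = $6,490; SL = ⌊$20,407/6⌋ = $3,401 → take DB $6,490. Book value $22,717.
Year 5: DB = ⌊$22,717 × 200%/9⌋ = $5,048; SL = ⌊$13,917/5⌋ = $2,783 → take DB $5,048. Book value $17,669.

$17,669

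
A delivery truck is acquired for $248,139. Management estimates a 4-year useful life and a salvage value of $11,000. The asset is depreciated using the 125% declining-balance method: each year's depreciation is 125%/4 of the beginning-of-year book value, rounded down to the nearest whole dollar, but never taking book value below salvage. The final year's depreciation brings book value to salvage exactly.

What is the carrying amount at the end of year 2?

$117,285

Depreciable base = $248,139 − $11,000 = $237,139.
Year 1: ⌊$248,139 × 125%/4⌋ = $77,543. Book value $170,596.
Year 2: ⌊$170,596 × 125%/4⌋ = $53,311. Book value $117,285.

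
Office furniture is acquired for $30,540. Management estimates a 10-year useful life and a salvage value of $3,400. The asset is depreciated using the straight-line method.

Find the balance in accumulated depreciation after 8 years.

Depreciable base = $30,540 − $3,400 = $27,140.
Annual expense = $27,140 / 10 = $2,714.
End of year 1: book value $27,826.
End of year 2: book value $25,112.
End of year 3: book value $22,398.
End of year 4: book value $19,684.
End of year 5: book value $16,970.
End of year 6: book value $14,256.
End of year 7: book value $11,542.
End of year 8: book value $8,828.
Accumulated through year 8 = $30,540 − $8,828 = $21,712.

$21,712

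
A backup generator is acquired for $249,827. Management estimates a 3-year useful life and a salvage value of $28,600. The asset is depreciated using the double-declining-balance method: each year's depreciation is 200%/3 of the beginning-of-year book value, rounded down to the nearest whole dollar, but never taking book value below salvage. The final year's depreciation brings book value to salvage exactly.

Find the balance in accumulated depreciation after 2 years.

Depreciable base = $249,827 − $28,600 = $221,227.
Year 1: ⌊$249,827 × 200%/3⌋ = $166,551. Book value $83,276.
Year 2: ⌊$83,276 × 200%/3⌋ = $55,517, capped at $54,676. Book value $28,600.
Accumulated through year 2 = $249,827 − $28,600 = $221,227.

$221,227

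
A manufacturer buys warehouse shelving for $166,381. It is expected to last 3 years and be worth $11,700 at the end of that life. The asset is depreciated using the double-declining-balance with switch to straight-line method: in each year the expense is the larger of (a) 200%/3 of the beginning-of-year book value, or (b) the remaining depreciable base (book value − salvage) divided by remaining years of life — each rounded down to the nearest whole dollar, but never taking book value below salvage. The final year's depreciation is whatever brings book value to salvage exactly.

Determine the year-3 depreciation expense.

$6,787

Depreciable base = $166,381 − $11,700 = $154,681.
Year 1: DB = ⌊$166,381 × 200%/3⌋ = $110,920; SL = ⌊$154,681/3⌋ = $51,560 → take DB $110,920. Book value $55,461.
Year 2: DB = ⌊$55,461 × 200%/3⌋ = $36,974; SL = ⌊$43,761/2⌋ = $21,880 → take DB $36,974. Book value $18,487.
Year 3 (final): $18,487 − $11,700 = $6,787. Book value $11,700.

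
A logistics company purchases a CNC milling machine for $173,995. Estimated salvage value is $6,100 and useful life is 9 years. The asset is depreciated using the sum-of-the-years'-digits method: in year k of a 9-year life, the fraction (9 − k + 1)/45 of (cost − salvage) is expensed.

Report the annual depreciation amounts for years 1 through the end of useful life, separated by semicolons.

Depreciable base = $173,995 − $6,100 = $167,895.
Sum of the years' digits = 9+8+7+6+5+4+3+2+1 = 45.
Year 1: $167,895 × 9/45 = $33,579. Book value $140,416.
Year 2: $167,895 × 8/45 = $29,848. Book value $110,568.
Year 3: $167,895 × 7/45 = $26,117. Book value $84,451.
Year 4: $167,895 × 6/45 = $22,386. Book value $62,065.
Year 5: $167,895 × 5/45 = $18,655. Book value $43,410.
Year 6: $167,895 × 4/45 = $14,924. Book value $28,486.
Year 7: $167,895 × 3/45 = $11,193. Book value $17,293.
Year 8: $167,895 × 2/45 = $7,462. Book value $9,831.
Year 9: $167,895 × 1/45 = $3,731. Book value $6,100.

$33,579; $29,848; $26,117; $22,386; $18,655; $14,924; $11,193; $7,462; $3,731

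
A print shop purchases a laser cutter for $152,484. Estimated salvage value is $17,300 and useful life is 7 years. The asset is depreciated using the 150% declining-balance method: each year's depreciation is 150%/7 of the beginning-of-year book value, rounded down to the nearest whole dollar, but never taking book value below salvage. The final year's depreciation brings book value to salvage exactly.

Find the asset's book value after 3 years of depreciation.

Depreciable base = $152,484 − $17,300 = $135,184.
Year 1: ⌊$152,484 × 150%/7⌋ = $32,675. Book value $119,809.
Year 2: ⌊$119,809 × 150%/7⌋ = $25,673. Book value $94,136.
Year 3: ⌊$94,136 × 150%/7⌋ = $20,172. Book value $73,964.

$73,964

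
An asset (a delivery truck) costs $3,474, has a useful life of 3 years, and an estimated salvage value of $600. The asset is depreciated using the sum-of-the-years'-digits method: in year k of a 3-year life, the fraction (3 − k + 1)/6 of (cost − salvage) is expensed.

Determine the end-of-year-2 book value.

Depreciable base = $3,474 − $600 = $2,874.
Sum of the years' digits = 3+2+1 = 6.
Year 1: $2,874 × 3/6 = $1,437. Book value $2,037.
Year 2: $2,874 × 2/6 = $958. Book value $1,079.

$1,079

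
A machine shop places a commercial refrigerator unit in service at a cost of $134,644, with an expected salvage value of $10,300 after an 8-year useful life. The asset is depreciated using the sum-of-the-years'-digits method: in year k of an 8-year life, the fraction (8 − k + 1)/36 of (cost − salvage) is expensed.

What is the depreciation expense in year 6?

Depreciable base = $134,644 − $10,300 = $124,344.
Sum of the years' digits = 8+7+6+5+4+3+2+1 = 36.
Year 1: $124,344 × 8/36 = $27,632. Book value $107,012.
Year 2: $124,344 × 7/36 = $24,178. Book value $82,834.
Year 3: $124,344 × 6/36 = $20,724. Book value $62,110.
Year 4: $124,344 × 5/36 = $17,270. Book value $44,840.
Year 5: $124,344 × 4/36 = $13,816. Book value $31,024.
Year 6: $124,344 × 3/36 = $10,362. Book value $20,662.

$10,362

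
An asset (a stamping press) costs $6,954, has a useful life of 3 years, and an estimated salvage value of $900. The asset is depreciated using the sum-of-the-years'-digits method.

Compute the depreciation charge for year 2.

Depreciable base = $6,954 − $900 = $6,054.
Sum of the years' digits = 3+2+1 = 6.
Year 1: $6,054 × 3/6 = $3,027. Book value $3,927.
Year 2: $6,054 × 2/6 = $2,018. Book value $1,909.

$2,018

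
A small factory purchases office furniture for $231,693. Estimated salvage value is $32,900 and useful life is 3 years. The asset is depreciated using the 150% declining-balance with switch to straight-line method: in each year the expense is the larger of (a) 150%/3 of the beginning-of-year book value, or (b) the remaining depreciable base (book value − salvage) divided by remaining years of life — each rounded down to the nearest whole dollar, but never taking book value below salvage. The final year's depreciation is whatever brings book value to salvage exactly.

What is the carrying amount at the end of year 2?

$57,924

Depreciable base = $231,693 − $32,900 = $198,793.
Year 1: DB = ⌊$231,693 × 150%/3⌋ = $115,846; SL = ⌊$198,793/3⌋ = $66,264 → take DB $115,846. Book value $115,847.
Year 2: DB = ⌊$115,847 × 150%/3⌋ = $57,923; SL = ⌊$82,947/2⌋ = $41,473 → take DB $57,923. Book value $57,924.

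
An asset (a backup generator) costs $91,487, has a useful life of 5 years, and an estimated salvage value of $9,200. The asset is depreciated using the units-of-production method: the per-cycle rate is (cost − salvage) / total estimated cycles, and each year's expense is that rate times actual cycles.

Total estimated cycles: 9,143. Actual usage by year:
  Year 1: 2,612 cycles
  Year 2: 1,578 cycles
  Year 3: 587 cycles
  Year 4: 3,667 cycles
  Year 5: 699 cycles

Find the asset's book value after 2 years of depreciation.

$53,777

Depreciable base = $91,487 − $9,200 = $82,287.
Rate = $82,287 / 9,143 cycles = $9 per cycle.
Year 1: 2,612 × $9 = $23,508. Book value $67,979.
Year 2: 1,578 × $9 = $14,202. Book value $53,777.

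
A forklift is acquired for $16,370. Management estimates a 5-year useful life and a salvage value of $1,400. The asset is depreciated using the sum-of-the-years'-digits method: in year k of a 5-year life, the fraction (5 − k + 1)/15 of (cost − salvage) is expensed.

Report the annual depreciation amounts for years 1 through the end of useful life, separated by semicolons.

Depreciable base = $16,370 − $1,400 = $14,970.
Sum of the years' digits = 5+4+3+2+1 = 15.
Year 1: $14,970 × 5/15 = $4,990. Book value $11,380.
Year 2: $14,970 × 4/15 = $3,992. Book value $7,388.
Year 3: $14,970 × 3/15 = $2,994. Book value $4,394.
Year 4: $14,970 × 2/15 = $1,996. Book value $2,398.
Year 5: $14,970 × 1/15 = $998. Book value $1,400.

$4,990; $3,992; $2,994; $1,996; $998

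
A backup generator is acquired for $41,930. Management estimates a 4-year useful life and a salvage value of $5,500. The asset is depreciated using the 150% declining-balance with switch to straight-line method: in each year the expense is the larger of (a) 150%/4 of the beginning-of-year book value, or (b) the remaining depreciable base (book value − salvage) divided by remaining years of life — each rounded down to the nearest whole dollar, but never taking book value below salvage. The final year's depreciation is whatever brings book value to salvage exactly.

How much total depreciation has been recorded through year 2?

$25,550

Depreciable base = $41,930 − $5,500 = $36,430.
Year 1: DB = ⌊$41,930 × 150%/4⌋ = $15,723; SL = ⌊$36,430/4⌋ = $9,107 → take DB $15,723. Book value $26,207.
Year 2: DB = ⌊$26,207 × 150%/4⌋ = $9,827; SL = ⌊$20,707/3⌋ = $6,902 → take DB $9,827. Book value $16,380.
Accumulated through year 2 = $41,930 − $16,380 = $25,550.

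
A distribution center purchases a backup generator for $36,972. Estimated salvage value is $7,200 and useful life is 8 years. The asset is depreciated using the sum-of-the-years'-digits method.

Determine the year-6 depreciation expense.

$2,481

Depreciable base = $36,972 − $7,200 = $29,772.
Sum of the years' digits = 8+7+6+5+4+3+2+1 = 36.
Year 1: $29,772 × 8/36 = $6,616. Book value $30,356.
Year 2: $29,772 × 7/36 = $5,789. Book value $24,567.
Year 3: $29,772 × 6/36 = $4,962. Book value $19,605.
Year 4: $29,772 × 5/36 = $4,135. Book value $15,470.
Year 5: $29,772 × 4/36 = $3,308. Book value $12,162.
Year 6: $29,772 × 3/36 = $2,481. Book value $9,681.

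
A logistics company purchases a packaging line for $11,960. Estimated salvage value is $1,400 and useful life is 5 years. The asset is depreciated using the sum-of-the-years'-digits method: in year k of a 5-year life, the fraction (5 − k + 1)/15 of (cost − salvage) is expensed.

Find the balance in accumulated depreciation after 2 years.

$6,336

Depreciable base = $11,960 − $1,400 = $10,560.
Sum of the years' digits = 5+4+3+2+1 = 15.
Year 1: $10,560 × 5/15 = $3,520. Book value $8,440.
Year 2: $10,560 × 4/15 = $2,816. Book value $5,624.
Accumulated through year 2 = $11,960 − $5,624 = $6,336.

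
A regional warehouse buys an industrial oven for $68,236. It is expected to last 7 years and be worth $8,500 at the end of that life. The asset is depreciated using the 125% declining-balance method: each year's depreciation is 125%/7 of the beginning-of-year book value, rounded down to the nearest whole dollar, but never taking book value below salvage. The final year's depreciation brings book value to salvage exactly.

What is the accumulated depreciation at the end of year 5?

$42,715

Depreciable base = $68,236 − $8,500 = $59,736.
Year 1: ⌊$68,236 × 125%/7⌋ = $12,185. Book value $56,051.
Year 2: ⌊$56,051 × 125%/7⌋ = $10,009. Book value $46,042.
Year 3: ⌊$46,042 × 125%/7⌋ = $8,221. Book value $37,821.
Year 4: ⌊$37,821 × 125%/7⌋ = $6,753. Book value $31,068.
Year 5: ⌊$31,068 × 125%/7⌋ = $5,547. Book value $25,521.
Accumulated through year 5 = $68,236 − $25,521 = $42,715.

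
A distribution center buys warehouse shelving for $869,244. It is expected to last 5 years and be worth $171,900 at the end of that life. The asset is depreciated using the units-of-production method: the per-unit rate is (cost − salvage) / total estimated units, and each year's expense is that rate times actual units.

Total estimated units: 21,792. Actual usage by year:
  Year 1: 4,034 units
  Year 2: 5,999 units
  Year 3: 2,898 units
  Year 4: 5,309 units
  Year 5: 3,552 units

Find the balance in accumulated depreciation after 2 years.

Depreciable base = $869,244 − $171,900 = $697,344.
Rate = $697,344 / 21,792 units = $32 per unit.
Year 1: 4,034 × $32 = $129,088. Book value $740,156.
Year 2: 5,999 × $32 = $191,968. Book value $548,188.
Accumulated through year 2 = $869,244 − $548,188 = $321,056.

$321,056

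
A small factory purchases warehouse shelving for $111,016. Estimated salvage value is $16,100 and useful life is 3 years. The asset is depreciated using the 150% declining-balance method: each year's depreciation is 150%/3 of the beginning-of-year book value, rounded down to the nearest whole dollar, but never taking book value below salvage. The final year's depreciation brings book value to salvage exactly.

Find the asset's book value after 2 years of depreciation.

$27,754

Depreciable base = $111,016 − $16,100 = $94,916.
Year 1: ⌊$111,016 × 150%/3⌋ = $55,508. Book value $55,508.
Year 2: ⌊$55,508 × 150%/3⌋ = $27,754. Book value $27,754.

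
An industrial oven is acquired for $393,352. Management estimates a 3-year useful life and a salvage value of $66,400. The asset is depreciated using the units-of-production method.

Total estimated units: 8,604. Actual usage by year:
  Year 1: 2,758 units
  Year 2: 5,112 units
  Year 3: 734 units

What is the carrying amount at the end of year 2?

Depreciable base = $393,352 − $66,400 = $326,952.
Rate = $326,952 / 8,604 units = $38 per unit.
Year 1: 2,758 × $38 = $104,804. Book value $288,548.
Year 2: 5,112 × $38 = $194,256. Book value $94,292.

$94,292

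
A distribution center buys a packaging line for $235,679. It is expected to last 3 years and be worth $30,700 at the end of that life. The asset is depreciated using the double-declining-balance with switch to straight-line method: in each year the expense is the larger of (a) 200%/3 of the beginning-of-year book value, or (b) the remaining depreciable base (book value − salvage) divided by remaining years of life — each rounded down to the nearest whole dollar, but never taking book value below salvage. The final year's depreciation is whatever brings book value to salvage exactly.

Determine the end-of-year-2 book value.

Depreciable base = $235,679 − $30,700 = $204,979.
Year 1: DB = ⌊$235,679 × 200%/3⌋ = $157,119; SL = ⌊$204,979/3⌋ = $68,326 → take DB $157,119. Book value $78,560.
Year 2: DB = ⌊$78,560 × 200%/3⌋ = $52,373; SL = ⌊$47,860/2⌋ = $23,930 → take DB $52,373, capped at $47,860. Book value $30,700.

$30,700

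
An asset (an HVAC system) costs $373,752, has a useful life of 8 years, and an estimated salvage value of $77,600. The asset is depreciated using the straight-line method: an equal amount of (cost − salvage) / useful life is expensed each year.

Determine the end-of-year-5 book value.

$188,657

Depreciable base = $373,752 − $77,600 = $296,152.
Annual expense = $296,152 / 8 = $37,019.
End of year 1: book value $336,733.
End of year 2: book value $299,714.
End of year 3: book value $262,695.
End of year 4: book value $225,676.
End of year 5: book value $188,657.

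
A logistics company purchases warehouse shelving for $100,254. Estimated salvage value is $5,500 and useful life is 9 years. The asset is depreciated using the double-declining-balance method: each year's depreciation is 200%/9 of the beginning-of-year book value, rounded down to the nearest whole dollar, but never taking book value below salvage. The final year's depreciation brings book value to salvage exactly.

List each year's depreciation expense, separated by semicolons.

$22,278; $17,328; $13,477; $10,482; $8,153; $6,341; $4,932; $3,836; $7,927

Depreciable base = $100,254 − $5,500 = $94,754.
Year 1: ⌊$100,254 × 200%/9⌋ = $22,278. Book value $77,976.
Year 2: ⌊$77,976 × 200%/9⌋ = $17,328. Book value $60,648.
Year 3: ⌊$60,648 × 200%/9⌋ = $13,477. Book value $47,171.
Year 4: ⌊$47,171 × 200%/9⌋ = $10,482. Book value $36,689.
Year 5: ⌊$36,689 × 200%/9⌋ = $8,153. Book value $28,536.
Year 6: ⌊$28,536 × 200%/9⌋ = $6,341. Book value $22,195.
Year 7: ⌊$22,195 × 200%/9⌋ = $4,932. Book value $17,263.
Year 8: ⌊$17,263 × 200%/9⌋ = $3,836. Book value $13,427.
Year 9 (final): $13,427 − $5,500 = $7,927. Book value $5,500.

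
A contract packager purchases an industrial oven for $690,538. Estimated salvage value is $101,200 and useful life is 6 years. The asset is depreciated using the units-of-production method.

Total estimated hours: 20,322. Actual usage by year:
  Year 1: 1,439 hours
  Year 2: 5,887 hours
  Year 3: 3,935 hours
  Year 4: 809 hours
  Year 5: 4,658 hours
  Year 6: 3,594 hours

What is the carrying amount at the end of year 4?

Depreciable base = $690,538 − $101,200 = $589,338.
Rate = $589,338 / 20,322 hours = $29 per hour.
Year 1: 1,439 × $29 = $41,731. Book value $648,807.
Year 2: 5,887 × $29 = $170,723. Book value $478,084.
Year 3: 3,935 × $29 = $114,115. Book value $363,969.
Year 4: 809 × $29 = $23,461. Book value $340,508.

$340,508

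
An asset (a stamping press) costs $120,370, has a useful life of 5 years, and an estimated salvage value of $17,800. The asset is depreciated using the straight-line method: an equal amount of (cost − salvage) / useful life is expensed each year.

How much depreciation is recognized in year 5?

Depreciable base = $120,370 − $17,800 = $102,570.
Annual expense = $102,570 / 5 = $20,514.

$20,514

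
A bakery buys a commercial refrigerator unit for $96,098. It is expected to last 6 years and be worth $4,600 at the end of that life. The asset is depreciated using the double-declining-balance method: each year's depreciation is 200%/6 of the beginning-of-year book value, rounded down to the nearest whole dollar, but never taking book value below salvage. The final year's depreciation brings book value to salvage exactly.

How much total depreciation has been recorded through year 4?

Depreciable base = $96,098 − $4,600 = $91,498.
Year 1: ⌊$96,098 × 200%/6⌋ = $32,032. Book value $64,066.
Year 2: ⌊$64,066 × 200%/6⌋ = $21,355. Book value $42,711.
Year 3: ⌊$42,711 × 200%/6⌋ = $14,237. Book value $28,474.
Year 4: ⌊$28,474 × 200%/6⌋ = $9,491. Book value $18,983.
Accumulated through year 4 = $96,098 − $18,983 = $77,115.

$77,115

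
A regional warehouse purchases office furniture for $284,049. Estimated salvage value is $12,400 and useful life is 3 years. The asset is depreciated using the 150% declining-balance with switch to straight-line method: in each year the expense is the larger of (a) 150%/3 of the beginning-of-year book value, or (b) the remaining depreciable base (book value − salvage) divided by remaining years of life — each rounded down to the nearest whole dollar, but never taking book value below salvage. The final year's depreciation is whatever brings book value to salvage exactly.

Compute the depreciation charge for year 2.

Depreciable base = $284,049 − $12,400 = $271,649.
Year 1: DB = ⌊$284,049 × 150%/3⌋ = $142,024; SL = ⌊$271,649/3⌋ = $90,549 → take DB $142,024. Book value $142,025.
Year 2: DB = ⌊$142,025 × 150%/3⌋ = $71,012; SL = ⌊$129,625/2⌋ = $64,812 → take DB $71,012. Book value $71,013.

$71,012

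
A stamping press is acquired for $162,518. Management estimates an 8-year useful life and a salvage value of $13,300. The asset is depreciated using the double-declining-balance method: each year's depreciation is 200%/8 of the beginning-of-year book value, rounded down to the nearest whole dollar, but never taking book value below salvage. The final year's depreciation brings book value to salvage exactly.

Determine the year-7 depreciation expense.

Depreciable base = $162,518 − $13,300 = $149,218.
Year 1: ⌊$162,518 × 200%/8⌋ = $40,629. Book value $121,889.
Year 2: ⌊$121,889 × 200%/8⌋ = $30,472. Book value $91,417.
Year 3: ⌊$91,417 × 200%/8⌋ = $22,854. Book value $68,563.
Year 4: ⌊$68,563 × 200%/8⌋ = $17,140. Book value $51,423.
Year 5: ⌊$51,423 × 200%/8⌋ = $12,855. Book value $38,568.
Year 6: ⌊$38,568 × 200%/8⌋ = $9,642. Book value $28,926.
Year 7: ⌊$28,926 × 200%/8⌋ = $7,231. Book value $21,695.

$7,231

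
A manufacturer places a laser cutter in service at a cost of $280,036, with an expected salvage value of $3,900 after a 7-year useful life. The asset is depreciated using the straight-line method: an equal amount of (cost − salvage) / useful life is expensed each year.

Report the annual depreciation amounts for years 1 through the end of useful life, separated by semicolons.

$39,448; $39,448; $39,448; $39,448; $39,448; $39,448; $39,448

Depreciable base = $280,036 − $3,900 = $276,136.
Annual expense = $276,136 / 7 = $39,448.
End of year 1: book value $240,588.
End of year 2: book value $201,140.
End of year 3: book value $161,692.
End of year 4: book value $122,244.
End of year 5: book value $82,796.
End of year 6: book value $43,348.
End of year 7: book value $3,900.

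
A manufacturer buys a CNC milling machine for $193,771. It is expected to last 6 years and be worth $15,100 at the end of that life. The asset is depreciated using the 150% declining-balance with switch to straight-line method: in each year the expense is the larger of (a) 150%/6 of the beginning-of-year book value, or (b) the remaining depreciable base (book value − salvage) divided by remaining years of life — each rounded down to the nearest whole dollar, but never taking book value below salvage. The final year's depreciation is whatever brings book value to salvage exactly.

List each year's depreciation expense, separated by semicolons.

Depreciable base = $193,771 − $15,100 = $178,671.
Year 1: DB = ⌊$193,771 × 150%/6⌋ = $48,442; SL = ⌊$178,671/6⌋ = $29,778 → take DB $48,442. Book value $145,329.
Year 2: DB = ⌊$145,329 × 150%/6⌋ = $36,332; SL = ⌊$130,229/5⌋ = $26,045 → take DB $36,332. Book value $108,997.
Year 3: DB = ⌊$108,997 × 150%/6⌋ = $27,249; SL = ⌊$93,897/4⌋ = $23,474 → take DB $27,249. Book value $81,748.
Year 4: DB = ⌊$81,748 × 150%/6⌋ = $20,437; SL = ⌊$66,648/3⌋ = $22,216 → take SL $22,216. Book value $59,532.
Year 5: DB = ⌊$59,532 × 150%/6⌋ = $14,883; SL = ⌊$44,432/2⌋ = $22,216 → take SL $22,216. Book value $37,316.
Year 6 (final): $37,316 − $15,100 = $22,216. Book value $15,100.

$48,442; $36,332; $27,249; $22,216; $22,216; $22,216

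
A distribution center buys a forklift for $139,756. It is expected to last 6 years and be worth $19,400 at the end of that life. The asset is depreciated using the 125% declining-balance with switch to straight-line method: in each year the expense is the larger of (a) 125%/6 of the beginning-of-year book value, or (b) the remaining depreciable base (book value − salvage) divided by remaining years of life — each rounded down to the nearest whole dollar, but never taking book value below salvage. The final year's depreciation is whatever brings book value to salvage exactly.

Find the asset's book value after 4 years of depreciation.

$52,696

Depreciable base = $139,756 − $19,400 = $120,356.
Year 1: DB = ⌊$139,756 × 125%/6⌋ = $29,115; SL = ⌊$120,356/6⌋ = $20,059 → take DB $29,115. Book value $110,641.
Year 2: DB = ⌊$110,641 × 125%/6⌋ = $23,050; SL = ⌊$91,241/5⌋ = $18,248 → take DB $23,050. Book value $87,591.
Year 3: DB = ⌊$87,591 × 125%/6⌋ = $18,248; SL = ⌊$68,191/4⌋ = $17,047 → take DB $18,248. Book value $69,343.
Year 4: DB = ⌊$69,343 × 125%/6⌋ = $14,446; SL = ⌊$49,943/3⌋ = $16,647 → take SL $16,647. Book value $52,696.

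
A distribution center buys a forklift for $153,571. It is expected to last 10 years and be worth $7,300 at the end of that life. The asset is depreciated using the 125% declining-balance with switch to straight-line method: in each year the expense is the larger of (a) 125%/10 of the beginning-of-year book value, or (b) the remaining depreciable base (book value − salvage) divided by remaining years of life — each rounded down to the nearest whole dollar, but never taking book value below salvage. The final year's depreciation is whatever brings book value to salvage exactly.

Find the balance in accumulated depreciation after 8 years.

Depreciable base = $153,571 − $7,300 = $146,271.
Year 1: DB = ⌊$153,571 × 125%/10⌋ = $19,196; SL = ⌊$146,271/10⌋ = $14,627 → take DB $19,196. Book value $134,375.
Year 2: DB = ⌊$134,375 × 125%/10⌋ = $16,796; SL = ⌊$127,075/9⌋ = $14,119 → take DB $16,796. Book value $117,579.
Year 3: DB = ⌊$117,579 × 125%/10⌋ = $14,697; SL = ⌊$110,279/8⌋ = $13,784 → take DB $14,697. Book value $102,882.
Year 4: DB = ⌊$102,882 × 125%/10⌋ = $12,860; SL = ⌊$95,582/7⌋ = $13,654 → take SL $13,654. Book value $89,228.
Year 5: DB = ⌊$89,228 × 125%/10⌋ = $11,153; SL = ⌊$81,928/6⌋ = $13,654 → take SL $13,654. Book value $75,574.
Year 6: DB = ⌊$75,574 × 125%/10⌋ = $9,446; SL = ⌊$68,274/5⌋ = $13,654 → take SL $13,654. Book value $61,920.
Year 7: DB = ⌊$61,920 × 125%/10⌋ = $7,740; SL = ⌊$54,620/4⌋ = $13,655 → take SL $13,655. Book value $48,265.
Year 8: DB = ⌊$48,265 × 125%/10⌋ = $6,033; SL = ⌊$40,965/3⌋ = $13,655 → take SL $13,655. Book value $34,610.
Accumulated through year 8 = $153,571 − $34,610 = $118,961.

$118,961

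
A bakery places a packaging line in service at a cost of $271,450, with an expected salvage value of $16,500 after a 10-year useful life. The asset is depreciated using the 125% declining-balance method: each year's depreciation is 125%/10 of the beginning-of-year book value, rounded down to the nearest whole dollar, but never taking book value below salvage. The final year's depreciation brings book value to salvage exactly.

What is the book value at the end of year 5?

$139,231

Depreciable base = $271,450 − $16,500 = $254,950.
Year 1: ⌊$271,450 × 125%/10⌋ = $33,931. Book value $237,519.
Year 2: ⌊$237,519 × 125%/10⌋ = $29,689. Book value $207,830.
Year 3: ⌊$207,830 × 125%/10⌋ = $25,978. Book value $181,852.
Year 4: ⌊$181,852 × 125%/10⌋ = $22,731. Book value $159,121.
Year 5: ⌊$159,121 × 125%/10⌋ = $19,890. Book value $139,231.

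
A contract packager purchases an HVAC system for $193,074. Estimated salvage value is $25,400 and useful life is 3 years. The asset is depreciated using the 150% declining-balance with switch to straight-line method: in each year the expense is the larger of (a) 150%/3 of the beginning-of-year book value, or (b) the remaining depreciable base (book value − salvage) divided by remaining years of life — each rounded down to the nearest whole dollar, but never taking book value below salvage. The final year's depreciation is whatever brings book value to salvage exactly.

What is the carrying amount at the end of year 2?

Depreciable base = $193,074 − $25,400 = $167,674.
Year 1: DB = ⌊$193,074 × 150%/3⌋ = $96,537; SL = ⌊$167,674/3⌋ = $55,891 → take DB $96,537. Book value $96,537.
Year 2: DB = ⌊$96,537 × 150%/3⌋ = $48,268; SL = ⌊$71,137/2⌋ = $35,568 → take DB $48,268. Book value $48,269.

$48,269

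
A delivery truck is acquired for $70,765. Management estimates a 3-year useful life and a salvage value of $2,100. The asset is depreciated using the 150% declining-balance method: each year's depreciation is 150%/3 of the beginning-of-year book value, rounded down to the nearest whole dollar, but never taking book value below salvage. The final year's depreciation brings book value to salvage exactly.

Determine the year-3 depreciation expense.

Depreciable base = $70,765 − $2,100 = $68,665.
Year 1: ⌊$70,765 × 150%/3⌋ = $35,382. Book value $35,383.
Year 2: ⌊$35,383 × 150%/3⌋ = $17,691. Book value $17,692.
Year 3 (final): $17,692 − $2,100 = $15,592. Book value $2,100.

$15,592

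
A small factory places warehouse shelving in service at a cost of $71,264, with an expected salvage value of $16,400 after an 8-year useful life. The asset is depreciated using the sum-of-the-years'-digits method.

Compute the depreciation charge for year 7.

Depreciable base = $71,264 − $16,400 = $54,864.
Sum of the years' digits = 8+7+6+5+4+3+2+1 = 36.
Year 1: $54,864 × 8/36 = $12,192. Book value $59,072.
Year 2: $54,864 × 7/36 = $10,668. Book value $48,404.
Year 3: $54,864 × 6/36 = $9,144. Book value $39,260.
Year 4: $54,864 × 5/36 = $7,620. Book value $31,640.
Year 5: $54,864 × 4/36 = $6,096. Book value $25,544.
Year 6: $54,864 × 3/36 = $4,572. Book value $20,972.
Year 7: $54,864 × 2/36 = $3,048. Book value $17,924.

$3,048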